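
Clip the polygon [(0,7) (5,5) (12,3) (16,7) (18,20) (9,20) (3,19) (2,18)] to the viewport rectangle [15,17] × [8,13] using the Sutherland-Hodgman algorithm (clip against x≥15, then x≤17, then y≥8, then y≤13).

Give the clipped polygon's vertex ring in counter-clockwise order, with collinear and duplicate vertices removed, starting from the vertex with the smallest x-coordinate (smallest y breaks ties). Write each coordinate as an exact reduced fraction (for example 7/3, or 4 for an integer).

1. After x ≥ 15: [(15,6) (16,7) (18,20) (15,20)]
2. After x ≤ 17: [(15,6) (16,7) (17,27/2) (17,20) (15,20)]
3. After y ≥ 8: [(15,8) (210/13,8) (17,27/2) (17,20) (15,20)]
4. After y ≤ 13: [(15,13) (15,8) (210/13,8) (220/13,13)]
5. Canonical ring: [(15,8) (210/13,8) (220/13,13) (15,13)]

Clipped polygon: [(15,8) (210/13,8) (220/13,13) (15,13)]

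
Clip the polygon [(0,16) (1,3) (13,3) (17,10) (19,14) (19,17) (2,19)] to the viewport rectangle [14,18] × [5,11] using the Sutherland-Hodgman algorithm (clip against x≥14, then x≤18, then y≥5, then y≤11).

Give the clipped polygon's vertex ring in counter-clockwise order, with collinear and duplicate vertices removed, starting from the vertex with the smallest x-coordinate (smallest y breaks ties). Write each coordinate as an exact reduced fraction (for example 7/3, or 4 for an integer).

1. After x ≥ 14: [(14,19/4) (17,10) (19,14) (19,17) (14,299/17)]
2. After x ≤ 18: [(14,19/4) (17,10) (18,12) (18,291/17) (14,299/17)]
3. After y ≥ 5: [(14,5) (99/7,5) (17,10) (18,12) (18,291/17) (14,299/17)]
4. After y ≤ 11: [(14,11) (14,5) (99/7,5) (17,10) (35/2,11)]
5. Canonical ring: [(14,5) (99/7,5) (17,10) (35/2,11) (14,11)]

Clipped polygon: [(14,5) (99/7,5) (17,10) (35/2,11) (14,11)]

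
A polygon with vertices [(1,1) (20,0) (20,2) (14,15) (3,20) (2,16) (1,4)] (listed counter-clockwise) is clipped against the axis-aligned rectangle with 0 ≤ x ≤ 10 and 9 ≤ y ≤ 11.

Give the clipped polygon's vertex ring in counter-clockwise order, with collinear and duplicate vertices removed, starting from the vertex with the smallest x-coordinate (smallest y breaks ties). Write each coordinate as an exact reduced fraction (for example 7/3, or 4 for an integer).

1. After x ≥ 0: [(1,1) (20,0) (20,2) (14,15) (3,20) (2,16) (1,4)]
2. After x ≤ 10: [(1,1) (10,10/19) (10,185/11) (3,20) (2,16) (1,4)]
3. After y ≥ 9: [(10,9) (10,185/11) (3,20) (2,16) (17/12,9)]
4. After y ≤ 11: [(10,9) (10,11) (19/12,11) (17/12,9)]
5. Canonical ring: [(17/12,9) (10,9) (10,11) (19/12,11)]

Clipped polygon: [(17/12,9) (10,9) (10,11) (19/12,11)]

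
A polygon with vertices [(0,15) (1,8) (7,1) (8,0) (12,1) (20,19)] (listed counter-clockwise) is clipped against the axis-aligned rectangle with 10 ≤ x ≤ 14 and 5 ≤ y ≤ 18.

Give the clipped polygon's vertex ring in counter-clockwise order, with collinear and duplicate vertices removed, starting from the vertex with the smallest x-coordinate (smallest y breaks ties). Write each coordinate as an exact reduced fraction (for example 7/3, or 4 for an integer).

1. After x ≥ 10: [(10,17) (10,1/2) (12,1) (20,19)]
2. After x ≤ 14: [(14,89/5) (10,17) (10,1/2) (12,1) (14,11/2)]
3. After y ≥ 5: [(14,89/5) (10,17) (10,5) (124/9,5) (14,11/2)]
4. After y ≤ 18: [(14,89/5) (10,17) (10,5) (124/9,5) (14,11/2)]
5. Canonical ring: [(10,5) (124/9,5) (14,11/2) (14,89/5) (10,17)]

Clipped polygon: [(10,5) (124/9,5) (14,11/2) (14,89/5) (10,17)]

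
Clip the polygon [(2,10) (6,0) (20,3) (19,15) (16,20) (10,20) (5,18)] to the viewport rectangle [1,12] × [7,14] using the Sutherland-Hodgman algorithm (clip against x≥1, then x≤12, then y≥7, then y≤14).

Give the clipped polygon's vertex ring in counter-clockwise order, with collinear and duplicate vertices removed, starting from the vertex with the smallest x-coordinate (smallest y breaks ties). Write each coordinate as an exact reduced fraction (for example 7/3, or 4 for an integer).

Clipped polygon: [(2,10) (16/5,7) (12,7) (12,14) (7/2,14)]

1. After x ≥ 1: [(2,10) (6,0) (20,3) (19,15) (16,20) (10,20) (5,18)]
2. After x ≤ 12: [(2,10) (6,0) (12,9/7) (12,20) (10,20) (5,18)]
3. After y ≥ 7: [(2,10) (16/5,7) (12,7) (12,20) (10,20) (5,18)]
4. After y ≤ 14: [(7/2,14) (2,10) (16/5,7) (12,7) (12,14)]
5. Canonical ring: [(2,10) (16/5,7) (12,7) (12,14) (7/2,14)]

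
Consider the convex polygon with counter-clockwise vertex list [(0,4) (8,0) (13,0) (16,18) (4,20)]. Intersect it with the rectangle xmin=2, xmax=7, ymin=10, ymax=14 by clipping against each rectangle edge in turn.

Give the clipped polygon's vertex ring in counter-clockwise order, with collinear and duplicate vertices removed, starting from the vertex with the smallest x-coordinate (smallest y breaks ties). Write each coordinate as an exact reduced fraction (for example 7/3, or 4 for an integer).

1. After x ≥ 2: [(2,12) (2,3) (8,0) (13,0) (16,18) (4,20)]
2. After x ≤ 7: [(2,12) (2,3) (7,1/2) (7,39/2) (4,20)]
3. After y ≥ 10: [(2,12) (2,10) (7,10) (7,39/2) (4,20)]
4. After y ≤ 14: [(5/2,14) (2,12) (2,10) (7,10) (7,14)]
5. Canonical ring: [(2,10) (7,10) (7,14) (5/2,14) (2,12)]

Clipped polygon: [(2,10) (7,10) (7,14) (5/2,14) (2,12)]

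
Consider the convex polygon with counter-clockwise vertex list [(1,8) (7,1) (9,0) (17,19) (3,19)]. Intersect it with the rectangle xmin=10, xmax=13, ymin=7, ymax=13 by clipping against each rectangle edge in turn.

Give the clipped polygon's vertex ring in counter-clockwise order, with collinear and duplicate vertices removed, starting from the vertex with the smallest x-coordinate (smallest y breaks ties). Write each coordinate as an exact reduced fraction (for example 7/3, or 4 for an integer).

Clipped polygon: [(10,7) (227/19,7) (13,19/2) (13,13) (10,13)]

1. After x ≥ 10: [(10,19/8) (17,19) (10,19)]
2. After x ≤ 13: [(10,19/8) (13,19/2) (13,19) (10,19)]
3. After y ≥ 7: [(10,7) (227/19,7) (13,19/2) (13,19) (10,19)]
4. After y ≤ 13: [(10,13) (10,7) (227/19,7) (13,19/2) (13,13)]
5. Canonical ring: [(10,7) (227/19,7) (13,19/2) (13,13) (10,13)]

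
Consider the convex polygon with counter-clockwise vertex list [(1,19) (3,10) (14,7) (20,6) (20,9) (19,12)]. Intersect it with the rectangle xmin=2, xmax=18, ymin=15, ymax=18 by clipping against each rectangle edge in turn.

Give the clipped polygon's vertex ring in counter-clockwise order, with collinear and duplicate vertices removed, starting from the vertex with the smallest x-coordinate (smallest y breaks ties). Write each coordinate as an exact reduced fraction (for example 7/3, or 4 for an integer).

Clipped polygon: [(2,15) (79/7,15) (25/7,18) (2,18)]

1. After x ≥ 2: [(2,335/18) (2,29/2) (3,10) (14,7) (20,6) (20,9) (19,12)]
2. After x ≤ 18: [(18,223/18) (2,335/18) (2,29/2) (3,10) (14,7) (18,19/3)]
3. After y ≥ 15: [(79/7,15) (2,335/18) (2,15)]
4. After y ≤ 18: [(79/7,15) (25/7,18) (2,18) (2,15)]
5. Canonical ring: [(2,15) (79/7,15) (25/7,18) (2,18)]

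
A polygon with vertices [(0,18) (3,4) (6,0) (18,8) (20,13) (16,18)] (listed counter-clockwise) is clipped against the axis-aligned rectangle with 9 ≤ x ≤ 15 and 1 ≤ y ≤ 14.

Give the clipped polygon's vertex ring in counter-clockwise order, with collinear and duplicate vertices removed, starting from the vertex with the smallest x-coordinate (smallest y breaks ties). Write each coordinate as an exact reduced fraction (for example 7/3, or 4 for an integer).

Clipped polygon: [(9,2) (15,6) (15,14) (9,14)]

1. After x ≥ 9: [(9,18) (9,2) (18,8) (20,13) (16,18)]
2. After x ≤ 15: [(15,18) (9,18) (9,2) (15,6)]
3. After y ≥ 1: [(15,18) (9,18) (9,2) (15,6)]
4. After y ≤ 14: [(15,14) (9,14) (9,2) (15,6)]
5. Canonical ring: [(9,2) (15,6) (15,14) (9,14)]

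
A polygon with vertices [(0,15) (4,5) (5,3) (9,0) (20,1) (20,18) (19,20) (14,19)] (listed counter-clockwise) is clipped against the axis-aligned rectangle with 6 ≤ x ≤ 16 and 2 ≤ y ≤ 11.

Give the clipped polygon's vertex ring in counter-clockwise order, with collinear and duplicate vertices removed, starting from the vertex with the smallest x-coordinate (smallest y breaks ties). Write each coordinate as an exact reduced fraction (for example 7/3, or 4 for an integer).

1. After x ≥ 6: [(6,117/7) (6,9/4) (9,0) (20,1) (20,18) (19,20) (14,19)]
2. After x ≤ 16: [(6,117/7) (6,9/4) (9,0) (16,7/11) (16,97/5) (14,19)]
3. After y ≥ 2: [(6,117/7) (6,9/4) (19/3,2) (16,2) (16,97/5) (14,19)]
4. After y ≤ 11: [(6,11) (6,9/4) (19/3,2) (16,2) (16,11)]
5. Canonical ring: [(6,9/4) (19/3,2) (16,2) (16,11) (6,11)]

Clipped polygon: [(6,9/4) (19/3,2) (16,2) (16,11) (6,11)]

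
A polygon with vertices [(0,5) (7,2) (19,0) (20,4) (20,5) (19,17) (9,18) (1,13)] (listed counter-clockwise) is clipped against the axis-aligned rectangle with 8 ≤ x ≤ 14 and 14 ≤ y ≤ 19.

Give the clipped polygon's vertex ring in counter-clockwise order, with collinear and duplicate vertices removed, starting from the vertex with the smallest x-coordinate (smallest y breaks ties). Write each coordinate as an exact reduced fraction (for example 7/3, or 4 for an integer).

1. After x ≥ 8: [(8,11/6) (19,0) (20,4) (20,5) (19,17) (9,18) (8,139/8)]
2. After x ≤ 14: [(8,11/6) (14,5/6) (14,35/2) (9,18) (8,139/8)]
3. After y ≥ 14: [(8,14) (14,14) (14,35/2) (9,18) (8,139/8)]
4. After y ≤ 19: [(8,14) (14,14) (14,35/2) (9,18) (8,139/8)]
5. Canonical ring: [(8,14) (14,14) (14,35/2) (9,18) (8,139/8)]

Clipped polygon: [(8,14) (14,14) (14,35/2) (9,18) (8,139/8)]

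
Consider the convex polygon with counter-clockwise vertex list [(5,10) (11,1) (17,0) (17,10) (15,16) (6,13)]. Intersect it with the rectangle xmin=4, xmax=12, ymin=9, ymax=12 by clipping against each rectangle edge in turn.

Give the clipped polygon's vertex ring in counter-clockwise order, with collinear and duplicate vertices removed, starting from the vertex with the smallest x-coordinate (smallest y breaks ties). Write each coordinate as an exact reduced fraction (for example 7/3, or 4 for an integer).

Clipped polygon: [(5,10) (17/3,9) (12,9) (12,12) (17/3,12)]

1. After x ≥ 4: [(5,10) (11,1) (17,0) (17,10) (15,16) (6,13)]
2. After x ≤ 12: [(5,10) (11,1) (12,5/6) (12,15) (6,13)]
3. After y ≥ 9: [(5,10) (17/3,9) (12,9) (12,15) (6,13)]
4. After y ≤ 12: [(17/3,12) (5,10) (17/3,9) (12,9) (12,12)]
5. Canonical ring: [(5,10) (17/3,9) (12,9) (12,12) (17/3,12)]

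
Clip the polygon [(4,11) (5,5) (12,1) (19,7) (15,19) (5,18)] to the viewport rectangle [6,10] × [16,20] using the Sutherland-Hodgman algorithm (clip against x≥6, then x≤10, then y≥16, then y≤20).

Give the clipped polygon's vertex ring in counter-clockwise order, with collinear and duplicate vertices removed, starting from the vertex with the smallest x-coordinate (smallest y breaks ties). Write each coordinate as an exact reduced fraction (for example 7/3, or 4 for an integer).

1. After x ≥ 6: [(6,31/7) (12,1) (19,7) (15,19) (6,181/10)]
2. After x ≤ 10: [(6,31/7) (10,15/7) (10,37/2) (6,181/10)]
3. After y ≥ 16: [(6,16) (10,16) (10,37/2) (6,181/10)]
4. After y ≤ 20: [(6,16) (10,16) (10,37/2) (6,181/10)]
5. Canonical ring: [(6,16) (10,16) (10,37/2) (6,181/10)]

Clipped polygon: [(6,16) (10,16) (10,37/2) (6,181/10)]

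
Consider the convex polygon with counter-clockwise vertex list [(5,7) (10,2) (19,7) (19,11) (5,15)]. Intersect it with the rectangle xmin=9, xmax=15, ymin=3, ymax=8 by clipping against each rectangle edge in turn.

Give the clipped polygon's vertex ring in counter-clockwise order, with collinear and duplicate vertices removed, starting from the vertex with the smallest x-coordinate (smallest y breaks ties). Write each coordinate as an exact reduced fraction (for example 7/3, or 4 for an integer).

1. After x ≥ 9: [(9,3) (10,2) (19,7) (19,11) (9,97/7)]
2. After x ≤ 15: [(9,3) (10,2) (15,43/9) (15,85/7) (9,97/7)]
3. After y ≥ 3: [(9,3) (9,3) (59/5,3) (15,43/9) (15,85/7) (9,97/7)]
4. After y ≤ 8: [(9,8) (9,3) (9,3) (59/5,3) (15,43/9) (15,8)]
5. Canonical ring: [(9,3) (59/5,3) (15,43/9) (15,8) (9,8)]

Clipped polygon: [(9,3) (59/5,3) (15,43/9) (15,8) (9,8)]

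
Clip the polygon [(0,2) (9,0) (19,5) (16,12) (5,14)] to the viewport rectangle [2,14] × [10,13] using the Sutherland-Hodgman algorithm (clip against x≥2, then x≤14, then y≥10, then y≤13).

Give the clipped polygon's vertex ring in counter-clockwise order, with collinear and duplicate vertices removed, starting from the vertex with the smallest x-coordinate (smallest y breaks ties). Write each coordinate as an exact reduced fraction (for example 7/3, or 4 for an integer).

Clipped polygon: [(10/3,10) (14,10) (14,136/11) (21/2,13) (55/12,13)]

1. After x ≥ 2: [(2,34/5) (2,14/9) (9,0) (19,5) (16,12) (5,14)]
2. After x ≤ 14: [(2,34/5) (2,14/9) (9,0) (14,5/2) (14,136/11) (5,14)]
3. After y ≥ 10: [(10/3,10) (14,10) (14,136/11) (5,14)]
4. After y ≤ 13: [(55/12,13) (10/3,10) (14,10) (14,136/11) (21/2,13)]
5. Canonical ring: [(10/3,10) (14,10) (14,136/11) (21/2,13) (55/12,13)]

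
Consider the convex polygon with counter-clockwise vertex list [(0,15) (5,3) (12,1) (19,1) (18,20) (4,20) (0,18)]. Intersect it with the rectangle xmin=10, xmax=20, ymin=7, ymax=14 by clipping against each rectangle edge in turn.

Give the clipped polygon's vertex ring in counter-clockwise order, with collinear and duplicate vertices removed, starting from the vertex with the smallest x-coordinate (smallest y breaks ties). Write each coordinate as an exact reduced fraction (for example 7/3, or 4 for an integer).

1. After x ≥ 10: [(10,11/7) (12,1) (19,1) (18,20) (10,20)]
2. After x ≤ 20: [(10,11/7) (12,1) (19,1) (18,20) (10,20)]
3. After y ≥ 7: [(10,7) (355/19,7) (18,20) (10,20)]
4. After y ≤ 14: [(10,14) (10,7) (355/19,7) (348/19,14)]
5. Canonical ring: [(10,7) (355/19,7) (348/19,14) (10,14)]

Clipped polygon: [(10,7) (355/19,7) (348/19,14) (10,14)]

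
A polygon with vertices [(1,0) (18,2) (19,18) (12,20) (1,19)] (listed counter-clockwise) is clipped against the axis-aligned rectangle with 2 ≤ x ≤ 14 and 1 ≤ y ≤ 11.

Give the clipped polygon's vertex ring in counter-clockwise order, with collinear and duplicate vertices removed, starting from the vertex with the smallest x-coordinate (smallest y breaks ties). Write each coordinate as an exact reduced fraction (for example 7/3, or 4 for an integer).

1. After x ≥ 2: [(2,2/17) (18,2) (19,18) (12,20) (2,210/11)]
2. After x ≤ 14: [(2,2/17) (14,26/17) (14,136/7) (12,20) (2,210/11)]
3. After y ≥ 1: [(2,1) (19/2,1) (14,26/17) (14,136/7) (12,20) (2,210/11)]
4. After y ≤ 11: [(2,11) (2,1) (19/2,1) (14,26/17) (14,11)]
5. Canonical ring: [(2,1) (19/2,1) (14,26/17) (14,11) (2,11)]

Clipped polygon: [(2,1) (19/2,1) (14,26/17) (14,11) (2,11)]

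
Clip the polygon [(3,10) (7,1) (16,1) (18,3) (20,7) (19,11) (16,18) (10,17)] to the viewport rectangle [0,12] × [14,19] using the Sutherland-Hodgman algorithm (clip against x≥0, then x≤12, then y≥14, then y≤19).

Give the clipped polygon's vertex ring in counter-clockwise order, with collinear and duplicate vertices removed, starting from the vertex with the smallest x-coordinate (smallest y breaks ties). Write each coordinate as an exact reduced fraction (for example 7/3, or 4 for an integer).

Clipped polygon: [(7,14) (12,14) (12,52/3) (10,17)]

1. After x ≥ 0: [(3,10) (7,1) (16,1) (18,3) (20,7) (19,11) (16,18) (10,17)]
2. After x ≤ 12: [(3,10) (7,1) (12,1) (12,52/3) (10,17)]
3. After y ≥ 14: [(7,14) (12,14) (12,52/3) (10,17)]
4. After y ≤ 19: [(7,14) (12,14) (12,52/3) (10,17)]
5. Canonical ring: [(7,14) (12,14) (12,52/3) (10,17)]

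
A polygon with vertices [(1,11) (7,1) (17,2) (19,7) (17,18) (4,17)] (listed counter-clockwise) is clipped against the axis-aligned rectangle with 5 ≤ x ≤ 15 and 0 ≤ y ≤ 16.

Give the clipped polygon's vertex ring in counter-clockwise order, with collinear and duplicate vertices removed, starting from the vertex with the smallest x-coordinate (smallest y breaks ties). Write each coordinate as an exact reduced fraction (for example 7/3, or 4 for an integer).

1. After x ≥ 5: [(5,13/3) (7,1) (17,2) (19,7) (17,18) (5,222/13)]
2. After x ≤ 15: [(5,13/3) (7,1) (15,9/5) (15,232/13) (5,222/13)]
3. After y ≥ 0: [(5,13/3) (7,1) (15,9/5) (15,232/13) (5,222/13)]
4. After y ≤ 16: [(5,16) (5,13/3) (7,1) (15,9/5) (15,16)]
5. Canonical ring: [(5,13/3) (7,1) (15,9/5) (15,16) (5,16)]

Clipped polygon: [(5,13/3) (7,1) (15,9/5) (15,16) (5,16)]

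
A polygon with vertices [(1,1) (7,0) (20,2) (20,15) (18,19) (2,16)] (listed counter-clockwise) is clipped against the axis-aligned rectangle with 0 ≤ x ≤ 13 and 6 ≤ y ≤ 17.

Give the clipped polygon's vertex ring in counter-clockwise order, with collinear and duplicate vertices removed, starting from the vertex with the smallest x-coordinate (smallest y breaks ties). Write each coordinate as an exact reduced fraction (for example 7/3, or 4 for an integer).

Clipped polygon: [(4/3,6) (13,6) (13,17) (22/3,17) (2,16)]

1. After x ≥ 0: [(1,1) (7,0) (20,2) (20,15) (18,19) (2,16)]
2. After x ≤ 13: [(1,1) (7,0) (13,12/13) (13,289/16) (2,16)]
3. After y ≥ 6: [(4/3,6) (13,6) (13,289/16) (2,16)]
4. After y ≤ 17: [(4/3,6) (13,6) (13,17) (22/3,17) (2,16)]
5. Canonical ring: [(4/3,6) (13,6) (13,17) (22/3,17) (2,16)]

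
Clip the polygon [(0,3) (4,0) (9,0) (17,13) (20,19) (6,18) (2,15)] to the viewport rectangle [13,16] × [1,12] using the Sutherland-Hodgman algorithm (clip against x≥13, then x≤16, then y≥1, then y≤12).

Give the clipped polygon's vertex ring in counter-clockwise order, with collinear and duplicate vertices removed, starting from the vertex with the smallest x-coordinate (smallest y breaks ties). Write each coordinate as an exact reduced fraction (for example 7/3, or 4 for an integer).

1. After x ≥ 13: [(13,13/2) (17,13) (20,19) (13,37/2)]
2. After x ≤ 16: [(13,13/2) (16,91/8) (16,131/7) (13,37/2)]
3. After y ≥ 1: [(13,13/2) (16,91/8) (16,131/7) (13,37/2)]
4. After y ≤ 12: [(13,12) (13,13/2) (16,91/8) (16,12)]
5. Canonical ring: [(13,13/2) (16,91/8) (16,12) (13,12)]

Clipped polygon: [(13,13/2) (16,91/8) (16,12) (13,12)]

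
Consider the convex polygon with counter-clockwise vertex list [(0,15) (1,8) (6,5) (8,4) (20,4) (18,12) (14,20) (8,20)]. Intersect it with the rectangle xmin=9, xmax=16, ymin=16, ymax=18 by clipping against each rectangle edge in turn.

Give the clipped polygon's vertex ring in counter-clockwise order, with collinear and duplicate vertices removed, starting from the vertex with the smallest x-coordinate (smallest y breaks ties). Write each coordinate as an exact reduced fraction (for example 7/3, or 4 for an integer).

Clipped polygon: [(9,16) (16,16) (15,18) (9,18)]

1. After x ≥ 9: [(9,4) (20,4) (18,12) (14,20) (9,20)]
2. After x ≤ 16: [(9,4) (16,4) (16,16) (14,20) (9,20)]
3. After y ≥ 16: [(9,16) (16,16) (16,16) (14,20) (9,20)]
4. After y ≤ 18: [(9,18) (9,16) (16,16) (16,16) (15,18)]
5. Canonical ring: [(9,16) (16,16) (15,18) (9,18)]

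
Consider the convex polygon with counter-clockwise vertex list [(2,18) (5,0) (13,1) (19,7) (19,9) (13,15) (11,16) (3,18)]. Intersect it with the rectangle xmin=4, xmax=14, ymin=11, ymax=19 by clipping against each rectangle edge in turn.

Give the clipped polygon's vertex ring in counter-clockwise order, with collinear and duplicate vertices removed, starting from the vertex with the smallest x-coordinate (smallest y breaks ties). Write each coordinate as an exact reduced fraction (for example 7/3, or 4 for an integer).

1. After x ≥ 4: [(4,6) (5,0) (13,1) (19,7) (19,9) (13,15) (11,16) (4,71/4)]
2. After x ≤ 14: [(4,6) (5,0) (13,1) (14,2) (14,14) (13,15) (11,16) (4,71/4)]
3. After y ≥ 11: [(4,11) (14,11) (14,14) (13,15) (11,16) (4,71/4)]
4. After y ≤ 19: [(4,11) (14,11) (14,14) (13,15) (11,16) (4,71/4)]
5. Canonical ring: [(4,11) (14,11) (14,14) (13,15) (11,16) (4,71/4)]

Clipped polygon: [(4,11) (14,11) (14,14) (13,15) (11,16) (4,71/4)]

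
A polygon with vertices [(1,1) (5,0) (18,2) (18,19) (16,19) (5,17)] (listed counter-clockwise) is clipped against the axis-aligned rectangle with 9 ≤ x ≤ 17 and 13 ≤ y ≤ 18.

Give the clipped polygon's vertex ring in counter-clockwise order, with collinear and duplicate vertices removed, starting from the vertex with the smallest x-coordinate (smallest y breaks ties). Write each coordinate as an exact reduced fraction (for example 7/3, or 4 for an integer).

1. After x ≥ 9: [(9,8/13) (18,2) (18,19) (16,19) (9,195/11)]
2. After x ≤ 17: [(9,8/13) (17,24/13) (17,19) (16,19) (9,195/11)]
3. After y ≥ 13: [(9,13) (17,13) (17,19) (16,19) (9,195/11)]
4. After y ≤ 18: [(9,13) (17,13) (17,18) (21/2,18) (9,195/11)]
5. Canonical ring: [(9,13) (17,13) (17,18) (21/2,18) (9,195/11)]

Clipped polygon: [(9,13) (17,13) (17,18) (21/2,18) (9,195/11)]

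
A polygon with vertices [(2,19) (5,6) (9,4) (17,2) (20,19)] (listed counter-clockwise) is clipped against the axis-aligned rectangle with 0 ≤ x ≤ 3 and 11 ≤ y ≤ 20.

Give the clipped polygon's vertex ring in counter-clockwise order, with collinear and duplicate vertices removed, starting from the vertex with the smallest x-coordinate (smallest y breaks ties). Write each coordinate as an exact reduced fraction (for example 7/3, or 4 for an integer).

1. After x ≥ 0: [(2,19) (5,6) (9,4) (17,2) (20,19)]
2. After x ≤ 3: [(3,19) (2,19) (3,44/3)]
3. After y ≥ 11: [(3,19) (2,19) (3,44/3)]
4. After y ≤ 20: [(3,19) (2,19) (3,44/3)]
5. Canonical ring: [(2,19) (3,44/3) (3,19)]

Clipped polygon: [(2,19) (3,44/3) (3,19)]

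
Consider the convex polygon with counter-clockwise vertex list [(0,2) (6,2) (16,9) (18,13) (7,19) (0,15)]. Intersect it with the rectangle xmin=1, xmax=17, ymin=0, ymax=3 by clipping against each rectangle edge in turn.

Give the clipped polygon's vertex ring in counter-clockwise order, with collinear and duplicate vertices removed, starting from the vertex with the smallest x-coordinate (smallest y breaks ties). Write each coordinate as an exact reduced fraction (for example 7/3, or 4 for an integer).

1. After x ≥ 1: [(1,2) (6,2) (16,9) (18,13) (7,19) (1,109/7)]
2. After x ≤ 17: [(1,2) (6,2) (16,9) (17,11) (17,149/11) (7,19) (1,109/7)]
3. After y ≥ 0: [(1,2) (6,2) (16,9) (17,11) (17,149/11) (7,19) (1,109/7)]
4. After y ≤ 3: [(1,3) (1,2) (6,2) (52/7,3)]
5. Canonical ring: [(1,2) (6,2) (52/7,3) (1,3)]

Clipped polygon: [(1,2) (6,2) (52/7,3) (1,3)]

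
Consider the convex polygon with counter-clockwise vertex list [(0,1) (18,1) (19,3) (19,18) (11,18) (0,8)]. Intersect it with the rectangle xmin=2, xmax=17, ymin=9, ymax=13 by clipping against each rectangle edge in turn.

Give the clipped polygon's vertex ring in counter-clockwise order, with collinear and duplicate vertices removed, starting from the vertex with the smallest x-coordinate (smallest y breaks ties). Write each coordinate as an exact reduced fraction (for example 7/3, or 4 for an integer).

1. After x ≥ 2: [(2,1) (18,1) (19,3) (19,18) (11,18) (2,108/11)]
2. After x ≤ 17: [(2,1) (17,1) (17,18) (11,18) (2,108/11)]
3. After y ≥ 9: [(2,9) (17,9) (17,18) (11,18) (2,108/11)]
4. After y ≤ 13: [(2,9) (17,9) (17,13) (11/2,13) (2,108/11)]
5. Canonical ring: [(2,9) (17,9) (17,13) (11/2,13) (2,108/11)]

Clipped polygon: [(2,9) (17,9) (17,13) (11/2,13) (2,108/11)]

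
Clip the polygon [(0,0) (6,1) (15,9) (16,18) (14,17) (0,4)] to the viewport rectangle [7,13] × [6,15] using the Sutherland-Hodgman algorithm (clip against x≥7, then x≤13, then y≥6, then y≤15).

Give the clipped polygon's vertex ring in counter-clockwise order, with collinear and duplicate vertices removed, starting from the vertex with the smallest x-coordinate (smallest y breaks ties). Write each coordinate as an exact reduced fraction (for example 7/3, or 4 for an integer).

Clipped polygon: [(7,6) (93/8,6) (13,65/9) (13,15) (154/13,15) (7,21/2)]

1. After x ≥ 7: [(7,17/9) (15,9) (16,18) (14,17) (7,21/2)]
2. After x ≤ 13: [(7,17/9) (13,65/9) (13,225/14) (7,21/2)]
3. After y ≥ 6: [(7,6) (93/8,6) (13,65/9) (13,225/14) (7,21/2)]
4. After y ≤ 15: [(7,6) (93/8,6) (13,65/9) (13,15) (154/13,15) (7,21/2)]
5. Canonical ring: [(7,6) (93/8,6) (13,65/9) (13,15) (154/13,15) (7,21/2)]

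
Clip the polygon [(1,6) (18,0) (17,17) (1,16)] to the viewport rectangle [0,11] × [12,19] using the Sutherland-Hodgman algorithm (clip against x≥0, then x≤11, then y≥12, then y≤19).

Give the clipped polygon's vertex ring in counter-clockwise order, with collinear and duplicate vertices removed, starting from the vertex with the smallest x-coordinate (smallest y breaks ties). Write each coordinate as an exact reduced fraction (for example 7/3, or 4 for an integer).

Clipped polygon: [(1,12) (11,12) (11,133/8) (1,16)]

1. After x ≥ 0: [(1,6) (18,0) (17,17) (1,16)]
2. After x ≤ 11: [(1,6) (11,42/17) (11,133/8) (1,16)]
3. After y ≥ 12: [(1,12) (11,12) (11,133/8) (1,16)]
4. After y ≤ 19: [(1,12) (11,12) (11,133/8) (1,16)]
5. Canonical ring: [(1,12) (11,12) (11,133/8) (1,16)]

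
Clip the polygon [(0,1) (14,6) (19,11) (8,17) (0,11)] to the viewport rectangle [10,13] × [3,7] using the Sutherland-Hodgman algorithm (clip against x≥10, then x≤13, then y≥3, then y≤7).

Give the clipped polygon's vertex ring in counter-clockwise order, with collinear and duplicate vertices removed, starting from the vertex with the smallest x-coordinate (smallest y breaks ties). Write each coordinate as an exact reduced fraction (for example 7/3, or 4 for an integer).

1. After x ≥ 10: [(10,32/7) (14,6) (19,11) (10,175/11)]
2. After x ≤ 13: [(10,32/7) (13,79/14) (13,157/11) (10,175/11)]
3. After y ≥ 3: [(10,32/7) (13,79/14) (13,157/11) (10,175/11)]
4. After y ≤ 7: [(10,7) (10,32/7) (13,79/14) (13,7)]
5. Canonical ring: [(10,32/7) (13,79/14) (13,7) (10,7)]

Clipped polygon: [(10,32/7) (13,79/14) (13,7) (10,7)]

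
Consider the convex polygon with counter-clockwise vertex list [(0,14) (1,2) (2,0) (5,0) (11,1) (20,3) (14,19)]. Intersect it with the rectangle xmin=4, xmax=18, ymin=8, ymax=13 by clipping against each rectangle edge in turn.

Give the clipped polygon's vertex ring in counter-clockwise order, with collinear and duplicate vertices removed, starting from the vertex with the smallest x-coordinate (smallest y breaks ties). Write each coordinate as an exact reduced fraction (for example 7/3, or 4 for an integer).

Clipped polygon: [(4,8) (18,8) (18,25/3) (65/4,13) (4,13)]

1. After x ≥ 4: [(4,108/7) (4,0) (5,0) (11,1) (20,3) (14,19)]
2. After x ≤ 18: [(4,108/7) (4,0) (5,0) (11,1) (18,23/9) (18,25/3) (14,19)]
3. After y ≥ 8: [(4,108/7) (4,8) (18,8) (18,25/3) (14,19)]
4. After y ≤ 13: [(4,13) (4,8) (18,8) (18,25/3) (65/4,13)]
5. Canonical ring: [(4,8) (18,8) (18,25/3) (65/4,13) (4,13)]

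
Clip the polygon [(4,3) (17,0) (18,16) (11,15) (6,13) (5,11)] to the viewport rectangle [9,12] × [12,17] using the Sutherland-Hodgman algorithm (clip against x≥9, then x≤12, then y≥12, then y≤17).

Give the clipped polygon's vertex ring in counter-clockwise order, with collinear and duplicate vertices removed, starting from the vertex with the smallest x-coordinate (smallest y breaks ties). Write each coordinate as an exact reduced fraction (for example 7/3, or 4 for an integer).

Clipped polygon: [(9,12) (12,12) (12,106/7) (11,15) (9,71/5)]

1. After x ≥ 9: [(9,24/13) (17,0) (18,16) (11,15) (9,71/5)]
2. After x ≤ 12: [(9,24/13) (12,15/13) (12,106/7) (11,15) (9,71/5)]
3. After y ≥ 12: [(9,12) (12,12) (12,106/7) (11,15) (9,71/5)]
4. After y ≤ 17: [(9,12) (12,12) (12,106/7) (11,15) (9,71/5)]
5. Canonical ring: [(9,12) (12,12) (12,106/7) (11,15) (9,71/5)]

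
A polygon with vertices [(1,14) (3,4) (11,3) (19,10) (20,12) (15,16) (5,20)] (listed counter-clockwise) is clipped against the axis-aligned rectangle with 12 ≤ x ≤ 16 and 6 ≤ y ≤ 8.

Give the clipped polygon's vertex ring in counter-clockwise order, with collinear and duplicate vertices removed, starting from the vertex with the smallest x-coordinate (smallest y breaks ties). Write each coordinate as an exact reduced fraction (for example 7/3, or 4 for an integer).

1. After x ≥ 12: [(12,31/8) (19,10) (20,12) (15,16) (12,86/5)]
2. After x ≤ 16: [(12,31/8) (16,59/8) (16,76/5) (15,16) (12,86/5)]
3. After y ≥ 6: [(12,6) (101/7,6) (16,59/8) (16,76/5) (15,16) (12,86/5)]
4. After y ≤ 8: [(12,8) (12,6) (101/7,6) (16,59/8) (16,8)]
5. Canonical ring: [(12,6) (101/7,6) (16,59/8) (16,8) (12,8)]

Clipped polygon: [(12,6) (101/7,6) (16,59/8) (16,8) (12,8)]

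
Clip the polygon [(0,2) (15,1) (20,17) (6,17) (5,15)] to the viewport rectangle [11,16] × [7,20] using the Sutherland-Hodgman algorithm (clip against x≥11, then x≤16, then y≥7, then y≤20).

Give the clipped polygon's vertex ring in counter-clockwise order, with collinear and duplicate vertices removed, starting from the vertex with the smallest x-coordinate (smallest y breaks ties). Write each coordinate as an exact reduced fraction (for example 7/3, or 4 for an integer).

1. After x ≥ 11: [(11,19/15) (15,1) (20,17) (11,17)]
2. After x ≤ 16: [(11,19/15) (15,1) (16,21/5) (16,17) (11,17)]
3. After y ≥ 7: [(11,7) (16,7) (16,17) (11,17)]
4. After y ≤ 20: [(11,7) (16,7) (16,17) (11,17)]
5. Canonical ring: [(11,7) (16,7) (16,17) (11,17)]

Clipped polygon: [(11,7) (16,7) (16,17) (11,17)]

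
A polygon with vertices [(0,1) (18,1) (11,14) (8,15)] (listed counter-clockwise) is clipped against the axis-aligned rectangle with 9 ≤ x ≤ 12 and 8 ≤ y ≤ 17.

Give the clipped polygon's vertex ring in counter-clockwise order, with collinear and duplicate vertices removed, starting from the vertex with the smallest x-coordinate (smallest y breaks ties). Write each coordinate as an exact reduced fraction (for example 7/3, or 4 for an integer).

Clipped polygon: [(9,8) (12,8) (12,85/7) (11,14) (9,44/3)]

1. After x ≥ 9: [(9,1) (18,1) (11,14) (9,44/3)]
2. After x ≤ 12: [(9,1) (12,1) (12,85/7) (11,14) (9,44/3)]
3. After y ≥ 8: [(9,8) (12,8) (12,85/7) (11,14) (9,44/3)]
4. After y ≤ 17: [(9,8) (12,8) (12,85/7) (11,14) (9,44/3)]
5. Canonical ring: [(9,8) (12,8) (12,85/7) (11,14) (9,44/3)]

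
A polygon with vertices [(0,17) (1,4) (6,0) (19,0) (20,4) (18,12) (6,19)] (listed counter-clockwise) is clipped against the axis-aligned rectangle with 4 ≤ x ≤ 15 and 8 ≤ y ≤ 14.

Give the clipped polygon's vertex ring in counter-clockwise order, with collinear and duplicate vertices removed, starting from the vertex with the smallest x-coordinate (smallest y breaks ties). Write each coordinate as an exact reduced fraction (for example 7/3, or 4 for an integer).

Clipped polygon: [(4,8) (15,8) (15,55/4) (102/7,14) (4,14)]

1. After x ≥ 4: [(4,55/3) (4,8/5) (6,0) (19,0) (20,4) (18,12) (6,19)]
2. After x ≤ 15: [(4,55/3) (4,8/5) (6,0) (15,0) (15,55/4) (6,19)]
3. After y ≥ 8: [(4,55/3) (4,8) (15,8) (15,55/4) (6,19)]
4. After y ≤ 14: [(4,14) (4,8) (15,8) (15,55/4) (102/7,14)]
5. Canonical ring: [(4,8) (15,8) (15,55/4) (102/7,14) (4,14)]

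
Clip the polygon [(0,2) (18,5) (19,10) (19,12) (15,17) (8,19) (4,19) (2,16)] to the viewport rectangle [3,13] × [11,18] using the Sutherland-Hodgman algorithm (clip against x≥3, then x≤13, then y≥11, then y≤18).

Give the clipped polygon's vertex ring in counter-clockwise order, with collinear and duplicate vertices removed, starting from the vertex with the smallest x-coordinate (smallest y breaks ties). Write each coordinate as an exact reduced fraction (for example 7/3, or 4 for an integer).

Clipped polygon: [(3,11) (13,11) (13,123/7) (23/2,18) (10/3,18) (3,35/2)]

1. After x ≥ 3: [(3,5/2) (18,5) (19,10) (19,12) (15,17) (8,19) (4,19) (3,35/2)]
2. After x ≤ 13: [(3,5/2) (13,25/6) (13,123/7) (8,19) (4,19) (3,35/2)]
3. After y ≥ 11: [(3,11) (13,11) (13,123/7) (8,19) (4,19) (3,35/2)]
4. After y ≤ 18: [(3,11) (13,11) (13,123/7) (23/2,18) (10/3,18) (3,35/2)]
5. Canonical ring: [(3,11) (13,11) (13,123/7) (23/2,18) (10/3,18) (3,35/2)]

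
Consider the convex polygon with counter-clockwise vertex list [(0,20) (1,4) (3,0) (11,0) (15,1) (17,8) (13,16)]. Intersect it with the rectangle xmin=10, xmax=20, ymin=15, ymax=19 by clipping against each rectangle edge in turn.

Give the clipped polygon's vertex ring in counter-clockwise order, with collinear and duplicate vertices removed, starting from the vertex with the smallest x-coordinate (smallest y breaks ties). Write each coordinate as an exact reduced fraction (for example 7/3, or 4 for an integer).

1. After x ≥ 10: [(10,220/13) (10,0) (11,0) (15,1) (17,8) (13,16)]
2. After x ≤ 20: [(10,220/13) (10,0) (11,0) (15,1) (17,8) (13,16)]
3. After y ≥ 15: [(10,220/13) (10,15) (27/2,15) (13,16)]
4. After y ≤ 19: [(10,220/13) (10,15) (27/2,15) (13,16)]
5. Canonical ring: [(10,15) (27/2,15) (13,16) (10,220/13)]

Clipped polygon: [(10,15) (27/2,15) (13,16) (10,220/13)]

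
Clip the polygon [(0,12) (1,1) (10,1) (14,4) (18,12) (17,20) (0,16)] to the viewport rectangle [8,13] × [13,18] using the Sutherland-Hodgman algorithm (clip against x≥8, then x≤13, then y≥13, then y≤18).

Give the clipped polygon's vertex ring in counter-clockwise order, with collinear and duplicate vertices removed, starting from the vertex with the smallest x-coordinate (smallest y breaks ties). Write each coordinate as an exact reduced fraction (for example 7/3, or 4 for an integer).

Clipped polygon: [(8,13) (13,13) (13,18) (17/2,18) (8,304/17)]

1. After x ≥ 8: [(8,1) (10,1) (14,4) (18,12) (17,20) (8,304/17)]
2. After x ≤ 13: [(8,1) (10,1) (13,13/4) (13,324/17) (8,304/17)]
3. After y ≥ 13: [(8,13) (13,13) (13,324/17) (8,304/17)]
4. After y ≤ 18: [(8,13) (13,13) (13,18) (17/2,18) (8,304/17)]
5. Canonical ring: [(8,13) (13,13) (13,18) (17/2,18) (8,304/17)]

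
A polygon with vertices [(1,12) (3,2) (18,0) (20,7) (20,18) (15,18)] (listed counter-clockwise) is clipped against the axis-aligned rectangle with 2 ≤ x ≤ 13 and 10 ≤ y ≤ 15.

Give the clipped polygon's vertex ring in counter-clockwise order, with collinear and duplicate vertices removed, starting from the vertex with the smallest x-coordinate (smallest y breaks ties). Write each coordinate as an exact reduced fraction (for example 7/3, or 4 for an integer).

Clipped polygon: [(2,10) (13,10) (13,15) (8,15) (2,87/7)]

1. After x ≥ 2: [(2,87/7) (2,7) (3,2) (18,0) (20,7) (20,18) (15,18)]
2. After x ≤ 13: [(13,120/7) (2,87/7) (2,7) (3,2) (13,2/3)]
3. After y ≥ 10: [(13,10) (13,120/7) (2,87/7) (2,10)]
4. After y ≤ 15: [(13,10) (13,15) (8,15) (2,87/7) (2,10)]
5. Canonical ring: [(2,10) (13,10) (13,15) (8,15) (2,87/7)]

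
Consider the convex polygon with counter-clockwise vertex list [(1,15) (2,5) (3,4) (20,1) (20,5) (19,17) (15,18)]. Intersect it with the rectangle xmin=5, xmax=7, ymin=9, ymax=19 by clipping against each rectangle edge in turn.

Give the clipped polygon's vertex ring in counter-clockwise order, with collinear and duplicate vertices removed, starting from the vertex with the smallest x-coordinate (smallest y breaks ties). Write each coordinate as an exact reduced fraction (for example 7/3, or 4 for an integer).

1. After x ≥ 5: [(5,111/7) (5,62/17) (20,1) (20,5) (19,17) (15,18)]
2. After x ≤ 7: [(7,114/7) (5,111/7) (5,62/17) (7,56/17)]
3. After y ≥ 9: [(7,9) (7,114/7) (5,111/7) (5,9)]
4. After y ≤ 19: [(7,9) (7,114/7) (5,111/7) (5,9)]
5. Canonical ring: [(5,9) (7,9) (7,114/7) (5,111/7)]

Clipped polygon: [(5,9) (7,9) (7,114/7) (5,111/7)]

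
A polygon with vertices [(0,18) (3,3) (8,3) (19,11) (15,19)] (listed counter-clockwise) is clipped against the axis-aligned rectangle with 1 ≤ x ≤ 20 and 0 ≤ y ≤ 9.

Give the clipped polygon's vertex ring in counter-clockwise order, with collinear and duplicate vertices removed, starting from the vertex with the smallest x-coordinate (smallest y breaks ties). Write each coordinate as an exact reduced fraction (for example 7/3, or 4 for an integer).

1. After x ≥ 1: [(1,271/15) (1,13) (3,3) (8,3) (19,11) (15,19)]
2. After x ≤ 20: [(1,271/15) (1,13) (3,3) (8,3) (19,11) (15,19)]
3. After y ≥ 0: [(1,271/15) (1,13) (3,3) (8,3) (19,11) (15,19)]
4. After y ≤ 9: [(9/5,9) (3,3) (8,3) (65/4,9)]
5. Canonical ring: [(9/5,9) (3,3) (8,3) (65/4,9)]

Clipped polygon: [(9/5,9) (3,3) (8,3) (65/4,9)]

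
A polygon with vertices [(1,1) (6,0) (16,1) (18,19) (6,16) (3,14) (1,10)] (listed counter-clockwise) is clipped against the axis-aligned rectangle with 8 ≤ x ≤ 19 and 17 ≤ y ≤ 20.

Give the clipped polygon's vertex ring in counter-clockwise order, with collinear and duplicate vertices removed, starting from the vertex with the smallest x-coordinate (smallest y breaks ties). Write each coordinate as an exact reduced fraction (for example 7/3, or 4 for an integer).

Clipped polygon: [(10,17) (160/9,17) (18,19)]

1. After x ≥ 8: [(8,1/5) (16,1) (18,19) (8,33/2)]
2. After x ≤ 19: [(8,1/5) (16,1) (18,19) (8,33/2)]
3. After y ≥ 17: [(160/9,17) (18,19) (10,17)]
4. After y ≤ 20: [(160/9,17) (18,19) (10,17)]
5. Canonical ring: [(10,17) (160/9,17) (18,19)]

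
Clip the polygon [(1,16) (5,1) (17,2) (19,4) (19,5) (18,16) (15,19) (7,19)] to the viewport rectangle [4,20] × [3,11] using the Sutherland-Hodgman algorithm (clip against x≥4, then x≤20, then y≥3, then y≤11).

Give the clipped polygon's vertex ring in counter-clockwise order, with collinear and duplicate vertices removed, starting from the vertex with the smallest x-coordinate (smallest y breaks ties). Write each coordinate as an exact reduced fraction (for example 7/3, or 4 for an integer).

1. After x ≥ 4: [(4,35/2) (4,19/4) (5,1) (17,2) (19,4) (19,5) (18,16) (15,19) (7,19)]
2. After x ≤ 20: [(4,35/2) (4,19/4) (5,1) (17,2) (19,4) (19,5) (18,16) (15,19) (7,19)]
3. After y ≥ 3: [(4,35/2) (4,19/4) (67/15,3) (18,3) (19,4) (19,5) (18,16) (15,19) (7,19)]
4. After y ≤ 11: [(4,11) (4,19/4) (67/15,3) (18,3) (19,4) (19,5) (203/11,11)]
5. Canonical ring: [(4,19/4) (67/15,3) (18,3) (19,4) (19,5) (203/11,11) (4,11)]

Clipped polygon: [(4,19/4) (67/15,3) (18,3) (19,4) (19,5) (203/11,11) (4,11)]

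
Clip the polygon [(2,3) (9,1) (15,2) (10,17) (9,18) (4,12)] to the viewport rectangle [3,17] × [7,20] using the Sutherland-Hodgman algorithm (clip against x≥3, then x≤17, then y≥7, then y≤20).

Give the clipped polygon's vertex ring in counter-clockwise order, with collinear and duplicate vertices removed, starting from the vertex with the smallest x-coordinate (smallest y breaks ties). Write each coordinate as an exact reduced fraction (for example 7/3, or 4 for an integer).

Clipped polygon: [(3,7) (40/3,7) (10,17) (9,18) (4,12) (3,15/2)]

1. After x ≥ 3: [(3,15/2) (3,19/7) (9,1) (15,2) (10,17) (9,18) (4,12)]
2. After x ≤ 17: [(3,15/2) (3,19/7) (9,1) (15,2) (10,17) (9,18) (4,12)]
3. After y ≥ 7: [(3,15/2) (3,7) (40/3,7) (10,17) (9,18) (4,12)]
4. After y ≤ 20: [(3,15/2) (3,7) (40/3,7) (10,17) (9,18) (4,12)]
5. Canonical ring: [(3,7) (40/3,7) (10,17) (9,18) (4,12) (3,15/2)]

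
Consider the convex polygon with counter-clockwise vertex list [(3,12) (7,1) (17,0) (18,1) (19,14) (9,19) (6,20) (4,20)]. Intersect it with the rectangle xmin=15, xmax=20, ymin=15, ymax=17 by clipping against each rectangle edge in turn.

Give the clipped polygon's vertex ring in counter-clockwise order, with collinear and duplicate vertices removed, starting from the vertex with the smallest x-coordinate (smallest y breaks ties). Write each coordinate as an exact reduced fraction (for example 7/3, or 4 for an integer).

1. After x ≥ 15: [(15,1/5) (17,0) (18,1) (19,14) (15,16)]
2. After x ≤ 20: [(15,1/5) (17,0) (18,1) (19,14) (15,16)]
3. After y ≥ 15: [(15,15) (17,15) (15,16)]
4. After y ≤ 17: [(15,15) (17,15) (15,16)]
5. Canonical ring: [(15,15) (17,15) (15,16)]

Clipped polygon: [(15,15) (17,15) (15,16)]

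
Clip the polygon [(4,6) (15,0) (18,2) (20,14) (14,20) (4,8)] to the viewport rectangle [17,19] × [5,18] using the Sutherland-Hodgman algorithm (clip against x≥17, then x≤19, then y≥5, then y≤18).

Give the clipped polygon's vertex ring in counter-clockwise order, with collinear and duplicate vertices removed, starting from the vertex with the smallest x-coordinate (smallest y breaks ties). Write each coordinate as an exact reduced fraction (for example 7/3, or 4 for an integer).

1. After x ≥ 17: [(17,4/3) (18,2) (20,14) (17,17)]
2. After x ≤ 19: [(17,4/3) (18,2) (19,8) (19,15) (17,17)]
3. After y ≥ 5: [(17,5) (37/2,5) (19,8) (19,15) (17,17)]
4. After y ≤ 18: [(17,5) (37/2,5) (19,8) (19,15) (17,17)]
5. Canonical ring: [(17,5) (37/2,5) (19,8) (19,15) (17,17)]

Clipped polygon: [(17,5) (37/2,5) (19,8) (19,15) (17,17)]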